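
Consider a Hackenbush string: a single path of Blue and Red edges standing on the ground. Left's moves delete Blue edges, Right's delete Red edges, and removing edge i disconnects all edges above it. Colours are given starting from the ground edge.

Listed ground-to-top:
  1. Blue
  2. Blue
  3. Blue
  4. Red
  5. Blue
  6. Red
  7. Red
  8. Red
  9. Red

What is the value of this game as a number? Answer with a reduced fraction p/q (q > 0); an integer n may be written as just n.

Prefix values for Blue Blue Blue Red Blue Red Red Red Red via {L|R} + simplicity:
B: Left { 0 }, Right { none } => simplest 1
BB: Left { 0,1 }, Right { none } => simplest 2
BBB: Left { 0,1,2 }, Right { none } => simplest 3
BBBR: Left { 0,1,2 }, Right { 3 } => simplest 5/2
BBBRB: Left { 0,1,2,5/2 }, Right { 3 } => simplest 11/4
BBBRBR: Left { 0,1,2,5/2 }, Right { 11/4,3 } => simplest 21/8
BBBRBRR: Left { 0,1,2,5/2 }, Right { 21/8,11/4,3 } => simplest 41/16
BBBRBRRR: Left { 0,1,2,5/2 }, Right { 41/16,21/8,11/4,3 } => simplest 81/32
BBBRBRRRR: Left { 0,1,2,5/2 }, Right { 81/32,41/16,21/8,11/4,3 } => simplest 161/64

161/64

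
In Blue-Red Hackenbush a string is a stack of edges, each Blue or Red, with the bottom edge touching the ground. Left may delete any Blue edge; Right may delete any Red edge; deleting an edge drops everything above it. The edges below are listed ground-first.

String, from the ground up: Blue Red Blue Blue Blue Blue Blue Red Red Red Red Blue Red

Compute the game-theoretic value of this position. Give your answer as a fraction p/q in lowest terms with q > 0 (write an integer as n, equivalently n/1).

3973/4096

Build val(s[:k]) for k = 1..13, string s = Blue Red Blue Blue Blue Blue Blue Red Red Red Red Blue Red.
val(B) = { 0 | · } so 1
val(BR) = { 0 | 1 } so 1/2
val(BRB) = { 0 1/2 | 1 } so 3/4
val(BRBB) = { 0 1/2 3/4 | 1 } so 7/8
val(BRBBB) = { 0 1/2 3/4 7/8 | 1 } so 15/16
val(BRBBBB) = { 0 1/2 3/4 7/8 15/16 | 1 } so 31/32
val(BRBBBBB) = { 0 1/2 3/4 7/8 15/16 31/32 | 1 } so 63/64
val(BRBBBBBR) = { 0 1/2 3/4 7/8 15/16 31/32 | 63/64 1 } so 125/128
val(BRBBBBBRR) = { 0 1/2 3/4 7/8 15/16 31/32 | 125/128 63/64 1 } so 249/256
val(BRBBBBBRRR) = { 0 1/2 3/4 7/8 15/16 31/32 | 249/256 125/128 63/64 1 } so 497/512
val(BRBBBBBRRRR) = { 0 1/2 3/4 7/8 15/16 31/32 | 497/512 249/256 125/128 63/64 1 } so 993/1024
val(BRBBBBBRRRRB) = { 0 1/2 3/4 7/8 15/16 31/32 993/1024 | 497/512 249/256 125/128 63/64 1 } so 1987/2048
val(BRBBBBBRRRRBR) = { 0 1/2 3/4 7/8 15/16 31/32 993/1024 | 1987/2048 497/512 249/256 125/128 63/64 1 } so 3973/4096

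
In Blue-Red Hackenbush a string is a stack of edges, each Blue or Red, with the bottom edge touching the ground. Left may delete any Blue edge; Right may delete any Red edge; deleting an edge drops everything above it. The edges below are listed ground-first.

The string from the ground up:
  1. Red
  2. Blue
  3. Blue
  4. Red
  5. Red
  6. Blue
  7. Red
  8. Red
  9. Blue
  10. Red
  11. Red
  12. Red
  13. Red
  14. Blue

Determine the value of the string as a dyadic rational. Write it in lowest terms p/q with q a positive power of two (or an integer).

-3517/8192

val_1 [R]  L=[]  R=[0]  — -1
val_2 [RB]  L=[-1]  R=[0]  — -1/2
val_3 [RBB]  L=[-1 -1/2]  R=[0]  — -1/4
val_4 [RBBR]  L=[-1 -1/2]  R=[-1/4 0]  — -3/8
val_5 [RBBRR]  L=[-1 -1/2]  R=[-3/8 -1/4 0]  — -7/16
val_6 [RBBRRB]  L=[-1 -1/2 -7/16]  R=[-3/8 -1/4 0]  — -13/32
val_7 [RBBRRBR]  L=[-1 -1/2 -7/16]  R=[-13/32 -3/8 -1/4 0]  — -27/64
val_8 [RBBRRBRR]  L=[-1 -1/2 -7/16]  R=[-27/64 -13/32 -3/8 -1/4 0]  — -55/128
val_9 [RBBRRBRRB]  L=[-1 -1/2 -7/16 -55/128]  R=[-27/64 -13/32 -3/8 -1/4 0]  — -109/256
val_10 [RBBRRBRRBR]  L=[-1 -1/2 -7/16 -55/128]  R=[-109/256 -27/64 -13/32 -3/8 -1/4 0]  — -219/512
val_11 [RBBRRBRRBRR]  L=[-1 -1/2 -7/16 -55/128]  R=[-219/512 -109/256 -27/64 -13/32 -3/8 -1/4 0]  — -439/1024
val_12 [RBBRRBRRBRRR]  L=[-1 -1/2 -7/16 -55/128]  R=[-439/1024 -219/512 -109/256 -27/64 -13/32 -3/8 -1/4 0]  — -879/2048
val_13 [RBBRRBRRBRRRR]  L=[-1 -1/2 -7/16 -55/128]  R=[-879/2048 -439/1024 -219/512 -109/256 -27/64 -13/32 -3/8 -1/4 0]  — -1759/4096
val_14 [RBBRRBRRBRRRRB]  L=[-1 -1/2 -7/16 -55/128 -1759/4096]  R=[-879/2048 -439/1024 -219/512 -109/256 -27/64 -13/32 -3/8 -1/4 0]  — -3517/8192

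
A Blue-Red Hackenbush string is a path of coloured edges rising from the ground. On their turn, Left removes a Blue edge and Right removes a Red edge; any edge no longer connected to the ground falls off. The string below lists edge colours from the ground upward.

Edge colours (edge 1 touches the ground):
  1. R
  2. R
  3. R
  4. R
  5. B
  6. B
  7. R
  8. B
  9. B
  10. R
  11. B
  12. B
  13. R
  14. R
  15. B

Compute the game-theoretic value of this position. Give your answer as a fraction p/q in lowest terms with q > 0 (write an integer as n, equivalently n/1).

val(R) = { · | 0 } -> -1
val(RR) = { · | -1, 0 } -> -2
val(RRR) = { · | -2, -1, 0 } -> -3
val(RRRR) = { · | -3, -2, -1, 0 } -> -4
val(RRRRB) = { -4 | -3, -2, -1, 0 } -> -7/2
val(RRRRBB) = { -4, -7/2 | -3, -2, -1, 0 } -> -13/4
val(RRRRBBR) = { -4, -7/2 | -13/4, -3, -2, -1, 0 } -> -27/8
val(RRRRBBRB) = { -4, -7/2, -27/8 | -13/4, -3, -2, -1, 0 } -> -53/16
val(RRRRBBRBB) = { -4, -7/2, -27/8, -53/16 | -13/4, -3, -2, -1, 0 } -> -105/32
val(RRRRBBRBBR) = { -4, -7/2, -27/8, -53/16 | -105/32, -13/4, -3, -2, -1, 0 } -> -211/64
val(RRRRBBRBBRB) = { -4, -7/2, -27/8, -53/16, -211/64 | -105/32, -13/4, -3, -2, -1, 0 } -> -421/128
val(RRRRBBRBBRBB) = { -4, -7/2, -27/8, -53/16, -211/64, -421/128 | -105/32, -13/4, -3, -2, -1, 0 } -> -841/256
val(RRRRBBRBBRBBR) = { -4, -7/2, -27/8, -53/16, -211/64, -421/128 | -841/256, -105/32, -13/4, -3, -2, -1, 0 } -> -1683/512
val(RRRRBBRBBRBBRR) = { -4, -7/2, -27/8, -53/16, -211/64, -421/128 | -1683/512, -841/256, -105/32, -13/4, -3, -2, -1, 0 } -> -3367/1024
val(RRRRBBRBBRBBRRB) = { -4, -7/2, -27/8, -53/16, -211/64, -421/128, -3367/1024 | -1683/512, -841/256, -105/32, -13/4, -3, -2, -1, 0 } -> -6733/2048

-6733/2048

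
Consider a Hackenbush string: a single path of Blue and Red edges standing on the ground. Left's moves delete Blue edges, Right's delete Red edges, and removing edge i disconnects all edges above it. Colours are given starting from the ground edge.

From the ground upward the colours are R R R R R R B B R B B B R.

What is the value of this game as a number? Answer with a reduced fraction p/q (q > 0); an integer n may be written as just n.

-675/128

Prefix values for R R R R R R B B R B B B R via {L|R} + simplicity:
R: Left { ∅ }, Right { 0 } — simplest -1
RR: Left { ∅ }, Right { -1; 0 } — simplest -2
RRR: Left { ∅ }, Right { -2; -1; 0 } — simplest -3
RRRR: Left { ∅ }, Right { -3; -2; -1; 0 } — simplest -4
RRRRR: Left { ∅ }, Right { -4; -3; -2; -1; 0 } — simplest -5
RRRRRR: Left { ∅ }, Right { -5; -4; -3; -2; -1; 0 } — simplest -6
RRRRRRB: Left { -6 }, Right { -5; -4; -3; -2; -1; 0 } — simplest -11/2
RRRRRRBB: Left { -6; -11/2 }, Right { -5; -4; -3; -2; -1; 0 } — simplest -21/4
RRRRRRBBR: Left { -6; -11/2 }, Right { -21/4; -5; -4; -3; -2; -1; 0 } — simplest -43/8
RRRRRRBBRB: Left { -6; -11/2; -43/8 }, Right { -21/4; -5; -4; -3; -2; -1; 0 } — simplest -85/16
RRRRRRBBRBB: Left { -6; -11/2; -43/8; -85/16 }, Right { -21/4; -5; -4; -3; -2; -1; 0 } — simplest -169/32
RRRRRRBBRBBB: Left { -6; -11/2; -43/8; -85/16; -169/32 }, Right { -21/4; -5; -4; -3; -2; -1; 0 } — simplest -337/64
RRRRRRBBRBBBR: Left { -6; -11/2; -43/8; -85/16; -169/32 }, Right { -337/64; -21/4; -5; -4; -3; -2; -1; 0 } — simplest -675/128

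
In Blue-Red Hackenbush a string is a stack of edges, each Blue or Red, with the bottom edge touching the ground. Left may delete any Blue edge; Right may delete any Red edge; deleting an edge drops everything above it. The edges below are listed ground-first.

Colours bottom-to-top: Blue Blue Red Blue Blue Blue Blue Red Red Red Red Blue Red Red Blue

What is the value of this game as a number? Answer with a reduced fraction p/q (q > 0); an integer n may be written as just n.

15891/8192

Prefix values for Blue Blue Red Blue Blue Blue Blue Red Red Red Red Blue Red Red Blue via {L|R} + simplicity:
step 1: add Blue to get B; options L={ 0 } R={ — } = 1
step 2: add Blue to get BB; options L={ 0, 1 } R={ — } = 2
step 3: add Red to get BBR; options L={ 0, 1 } R={ 2 } = 3/2
step 4: add Blue to get BBRB; options L={ 0, 1, 3/2 } R={ 2 } = 7/4
step 5: add Blue to get BBRBB; options L={ 0, 1, 3/2, 7/4 } R={ 2 } = 15/8
step 6: add Blue to get BBRBBB; options L={ 0, 1, 3/2, 7/4, 15/8 } R={ 2 } = 31/16
step 7: add Blue to get BBRBBBB; options L={ 0, 1, 3/2, 7/4, 15/8, 31/16 } R={ 2 } = 63/32
step 8: add Red to get BBRBBBBR; options L={ 0, 1, 3/2, 7/4, 15/8, 31/16 } R={ 63/32, 2 } = 125/64
step 9: add Red to get BBRBBBBRR; options L={ 0, 1, 3/2, 7/4, 15/8, 31/16 } R={ 125/64, 63/32, 2 } = 249/128
step 10: add Red to get BBRBBBBRRR; options L={ 0, 1, 3/2, 7/4, 15/8, 31/16 } R={ 249/128, 125/64, 63/32, 2 } = 497/256
step 11: add Red to get BBRBBBBRRRR; options L={ 0, 1, 3/2, 7/4, 15/8, 31/16 } R={ 497/256, 249/128, 125/64, 63/32, 2 } = 993/512
step 12: add Blue to get BBRBBBBRRRRB; options L={ 0, 1, 3/2, 7/4, 15/8, 31/16, 993/512 } R={ 497/256, 249/128, 125/64, 63/32, 2 } = 1987/1024
step 13: add Red to get BBRBBBBRRRRBR; options L={ 0, 1, 3/2, 7/4, 15/8, 31/16, 993/512 } R={ 1987/1024, 497/256, 249/128, 125/64, 63/32, 2 } = 3973/2048
step 14: add Red to get BBRBBBBRRRRBRR; options L={ 0, 1, 3/2, 7/4, 15/8, 31/16, 993/512 } R={ 3973/2048, 1987/1024, 497/256, 249/128, 125/64, 63/32, 2 } = 7945/4096
step 15: add Blue to get BBRBBBBRRRRBRRB; options L={ 0, 1, 3/2, 7/4, 15/8, 31/16, 993/512, 7945/4096 } R={ 3973/2048, 1987/1024, 497/256, 249/128, 125/64, 63/32, 2 } = 15891/8192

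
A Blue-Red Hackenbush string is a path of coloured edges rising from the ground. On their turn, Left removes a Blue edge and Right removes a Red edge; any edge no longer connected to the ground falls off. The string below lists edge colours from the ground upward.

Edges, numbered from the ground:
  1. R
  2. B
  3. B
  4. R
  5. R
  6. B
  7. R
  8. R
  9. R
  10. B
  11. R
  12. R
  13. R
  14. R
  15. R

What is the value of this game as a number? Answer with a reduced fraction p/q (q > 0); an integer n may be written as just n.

-7103/16384

1 of 15 · R · max L −∞ · min R 0 -> -1
2 of 15 · RB · max L -1 · min R 0 -> -1/2
3 of 15 · RBB · max L -1/2 · min R 0 -> -1/4
4 of 15 · RBBR · max L -1/2 · min R -1/4 -> -3/8
5 of 15 · RBBRR · max L -1/2 · min R -3/8 -> -7/16
6 of 15 · RBBRRB · max L -7/16 · min R -3/8 -> -13/32
7 of 15 · RBBRRBR · max L -7/16 · min R -13/32 -> -27/64
8 of 15 · RBBRRBRR · max L -7/16 · min R -27/64 -> -55/128
9 of 15 · RBBRRBRRR · max L -7/16 · min R -55/128 -> -111/256
10 of 15 · RBBRRBRRRB · max L -111/256 · min R -55/128 -> -221/512
11 of 15 · RBBRRBRRRBR · max L -111/256 · min R -221/512 -> -443/1024
12 of 15 · RBBRRBRRRBRR · max L -111/256 · min R -443/1024 -> -887/2048
13 of 15 · RBBRRBRRRBRRR · max L -111/256 · min R -887/2048 -> -1775/4096
14 of 15 · RBBRRBRRRBRRRR · max L -111/256 · min R -1775/4096 -> -3551/8192
15 of 15 · RBBRRBRRRBRRRRR · max L -111/256 · min R -3551/8192 -> -7103/16384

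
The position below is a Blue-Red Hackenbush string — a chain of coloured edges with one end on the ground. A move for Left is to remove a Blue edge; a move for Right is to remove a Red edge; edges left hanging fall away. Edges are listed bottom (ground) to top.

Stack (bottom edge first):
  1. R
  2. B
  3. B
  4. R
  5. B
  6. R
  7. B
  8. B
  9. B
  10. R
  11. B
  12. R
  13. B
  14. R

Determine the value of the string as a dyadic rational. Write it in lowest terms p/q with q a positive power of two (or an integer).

-2603/8192

R: Left { none }, Right { 0 } → simplest -1
RB: Left { -1 }, Right { 0 } → simplest -1/2
RBB: Left { -1 -1/2 }, Right { 0 } → simplest -1/4
RBBR: Left { -1 -1/2 }, Right { -1/4 0 } → simplest -3/8
RBBRB: Left { -1 -1/2 -3/8 }, Right { -1/4 0 } → simplest -5/16
RBBRBR: Left { -1 -1/2 -3/8 }, Right { -5/16 -1/4 0 } → simplest -11/32
RBBRBRB: Left { -1 -1/2 -3/8 -11/32 }, Right { -5/16 -1/4 0 } → simplest -21/64
RBBRBRBB: Left { -1 -1/2 -3/8 -11/32 -21/64 }, Right { -5/16 -1/4 0 } → simplest -41/128
RBBRBRBBB: Left { -1 -1/2 -3/8 -11/32 -21/64 -41/128 }, Right { -5/16 -1/4 0 } → simplest -81/256
RBBRBRBBBR: Left { -1 -1/2 -3/8 -11/32 -21/64 -41/128 }, Right { -81/256 -5/16 -1/4 0 } → simplest -163/512
RBBRBRBBBRB: Left { -1 -1/2 -3/8 -11/32 -21/64 -41/128 -163/512 }, Right { -81/256 -5/16 -1/4 0 } → simplest -325/1024
RBBRBRBBBRBR: Left { -1 -1/2 -3/8 -11/32 -21/64 -41/128 -163/512 }, Right { -325/1024 -81/256 -5/16 -1/4 0 } → simplest -651/2048
RBBRBRBBBRBRB: Left { -1 -1/2 -3/8 -11/32 -21/64 -41/128 -163/512 -651/2048 }, Right { -325/1024 -81/256 -5/16 -1/4 0 } → simplest -1301/4096
RBBRBRBBBRBRBR: Left { -1 -1/2 -3/8 -11/32 -21/64 -41/128 -163/512 -651/2048 }, Right { -1301/4096 -325/1024 -81/256 -5/16 -1/4 0 } → simplest -2603/8192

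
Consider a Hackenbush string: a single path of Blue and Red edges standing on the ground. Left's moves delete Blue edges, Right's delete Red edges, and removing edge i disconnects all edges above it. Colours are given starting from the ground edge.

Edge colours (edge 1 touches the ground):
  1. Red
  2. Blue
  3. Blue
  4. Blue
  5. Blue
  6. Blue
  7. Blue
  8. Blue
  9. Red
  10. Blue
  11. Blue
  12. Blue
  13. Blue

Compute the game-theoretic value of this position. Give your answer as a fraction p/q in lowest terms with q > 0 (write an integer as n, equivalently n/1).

-33/4096

edge 1 of 13 (Red): { none | 0 } so -1
edge 2 of 13 (Blue): { -1 | 0 } so -1/2
edge 3 of 13 (Blue): { -1; -1/2 | 0 } so -1/4
edge 4 of 13 (Blue): { -1; -1/2; -1/4 | 0 } so -1/8
edge 5 of 13 (Blue): { -1; -1/2; -1/4; -1/8 | 0 } so -1/16
edge 6 of 13 (Blue): { -1; -1/2; -1/4; -1/8; -1/16 | 0 } so -1/32
edge 7 of 13 (Blue): { -1; -1/2; -1/4; -1/8; -1/16; -1/32 | 0 } so -1/64
edge 8 of 13 (Blue): { -1; -1/2; -1/4; -1/8; -1/16; -1/32; -1/64 | 0 } so -1/128
edge 9 of 13 (Red): { -1; -1/2; -1/4; -1/8; -1/16; -1/32; -1/64 | -1/128; 0 } so -3/256
edge 10 of 13 (Blue): { -1; -1/2; -1/4; -1/8; -1/16; -1/32; -1/64; -3/256 | -1/128; 0 } so -5/512
edge 11 of 13 (Blue): { -1; -1/2; -1/4; -1/8; -1/16; -1/32; -1/64; -3/256; -5/512 | -1/128; 0 } so -9/1024
edge 12 of 13 (Blue): { -1; -1/2; -1/4; -1/8; -1/16; -1/32; -1/64; -3/256; -5/512; -9/1024 | -1/128; 0 } so -17/2048
edge 13 of 13 (Blue): { -1; -1/2; -1/4; -1/8; -1/16; -1/32; -1/64; -3/256; -5/512; -9/1024; -17/2048 | -1/128; 0 } so -33/4096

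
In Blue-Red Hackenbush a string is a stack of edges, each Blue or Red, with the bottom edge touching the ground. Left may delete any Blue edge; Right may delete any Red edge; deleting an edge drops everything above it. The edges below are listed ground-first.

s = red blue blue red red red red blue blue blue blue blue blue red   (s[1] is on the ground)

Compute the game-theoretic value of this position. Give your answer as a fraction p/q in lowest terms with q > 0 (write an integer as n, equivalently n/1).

-3843/8192

Build val(s[:k]) for k = 1..14, string s = red blue blue red red red red blue blue blue blue blue blue red.
r: Left {  }, Right { 0 } gives simplest -1
rb: Left { -1 }, Right { 0 } gives simplest -1/2
rbb: Left { -1,-1/2 }, Right { 0 } gives simplest -1/4
rbbr: Left { -1,-1/2 }, Right { -1/4,0 } gives simplest -3/8
rbbrr: Left { -1,-1/2 }, Right { -3/8,-1/4,0 } gives simplest -7/16
rbbrrr: Left { -1,-1/2 }, Right { -7/16,-3/8,-1/4,0 } gives simplest -15/32
rbbrrrr: Left { -1,-1/2 }, Right { -15/32,-7/16,-3/8,-1/4,0 } gives simplest -31/64
rbbrrrrb: Left { -1,-1/2,-31/64 }, Right { -15/32,-7/16,-3/8,-1/4,0 } gives simplest -61/128
rbbrrrrbb: Left { -1,-1/2,-31/64,-61/128 }, Right { -15/32,-7/16,-3/8,-1/4,0 } gives simplest -121/256
rbbrrrrbbb: Left { -1,-1/2,-31/64,-61/128,-121/256 }, Right { -15/32,-7/16,-3/8,-1/4,0 } gives simplest -241/512
rbbrrrrbbbb: Left { -1,-1/2,-31/64,-61/128,-121/256,-241/512 }, Right { -15/32,-7/16,-3/8,-1/4,0 } gives simplest -481/1024
rbbrrrrbbbbb: Left { -1,-1/2,-31/64,-61/128,-121/256,-241/512,-481/1024 }, Right { -15/32,-7/16,-3/8,-1/4,0 } gives simplest -961/2048
rbbrrrrbbbbbb: Left { -1,-1/2,-31/64,-61/128,-121/256,-241/512,-481/1024,-961/2048 }, Right { -15/32,-7/16,-3/8,-1/4,0 } gives simplest -1921/4096
rbbrrrrbbbbbbr: Left { -1,-1/2,-31/64,-61/128,-121/256,-241/512,-481/1024,-961/2048 }, Right { -1921/4096,-15/32,-7/16,-3/8,-1/4,0 } gives simplest -3843/8192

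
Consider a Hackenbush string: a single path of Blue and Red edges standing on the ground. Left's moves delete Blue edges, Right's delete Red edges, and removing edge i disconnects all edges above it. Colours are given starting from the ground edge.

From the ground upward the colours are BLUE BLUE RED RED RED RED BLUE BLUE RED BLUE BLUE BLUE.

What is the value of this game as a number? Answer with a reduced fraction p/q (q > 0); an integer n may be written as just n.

Recurse on prefixes of the 12-edge string BLUE BLUE RED RED RED RED BLUE BLUE RED BLUE BLUE BLUE:
g_1 [B]  L=[0]  R=[none]  gives 1
g_2 [BB]  L=[0; 1]  R=[none]  gives 2
g_3 [BBR]  L=[0; 1]  R=[2]  gives 3/2
g_4 [BBRR]  L=[0; 1]  R=[3/2; 2]  gives 5/4
g_5 [BBRRR]  L=[0; 1]  R=[5/4; 3/2; 2]  gives 9/8
g_6 [BBRRRR]  L=[0; 1]  R=[9/8; 5/4; 3/2; 2]  gives 17/16
g_7 [BBRRRRB]  L=[0; 1; 17/16]  R=[9/8; 5/4; 3/2; 2]  gives 35/32
g_8 [BBRRRRBB]  L=[0; 1; 17/16; 35/32]  R=[9/8; 5/4; 3/2; 2]  gives 71/64
g_9 [BBRRRRBBR]  L=[0; 1; 17/16; 35/32]  R=[71/64; 9/8; 5/4; 3/2; 2]  gives 141/128
g_10 [BBRRRRBBRB]  L=[0; 1; 17/16; 35/32; 141/128]  R=[71/64; 9/8; 5/4; 3/2; 2]  gives 283/256
g_11 [BBRRRRBBRBB]  L=[0; 1; 17/16; 35/32; 141/128; 283/256]  R=[71/64; 9/8; 5/4; 3/2; 2]  gives 567/512
g_12 [BBRRRRBBRBBB]  L=[0; 1; 17/16; 35/32; 141/128; 283/256; 567/512]  R=[71/64; 9/8; 5/4; 3/2; 2]  gives 1135/1024

1135/1024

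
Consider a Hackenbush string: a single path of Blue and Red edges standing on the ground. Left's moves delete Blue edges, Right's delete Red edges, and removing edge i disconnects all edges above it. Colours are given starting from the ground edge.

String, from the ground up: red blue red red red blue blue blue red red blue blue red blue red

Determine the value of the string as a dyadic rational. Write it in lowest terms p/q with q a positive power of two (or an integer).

Recurse on prefixes of the 15-edge string red blue red red red blue blue blue red red blue blue red blue red:
value(r) = { ∅ | 0 } — -1
value(rb) = { -1 | 0 } — -1/2
value(rbr) = { -1 | -1/2,0 } — -3/4
value(rbrr) = { -1 | -3/4,-1/2,0 } — -7/8
value(rbrrr) = { -1 | -7/8,-3/4,-1/2,0 } — -15/16
value(rbrrrb) = { -1,-15/16 | -7/8,-3/4,-1/2,0 } — -29/32
value(rbrrrbb) = { -1,-15/16,-29/32 | -7/8,-3/4,-1/2,0 } — -57/64
value(rbrrrbbb) = { -1,-15/16,-29/32,-57/64 | -7/8,-3/4,-1/2,0 } — -113/128
value(rbrrrbbbr) = { -1,-15/16,-29/32,-57/64 | -113/128,-7/8,-3/4,-1/2,0 } — -227/256
value(rbrrrbbbrr) = { -1,-15/16,-29/32,-57/64 | -227/256,-113/128,-7/8,-3/4,-1/2,0 } — -455/512
value(rbrrrbbbrrb) = { -1,-15/16,-29/32,-57/64,-455/512 | -227/256,-113/128,-7/8,-3/4,-1/2,0 } — -909/1024
value(rbrrrbbbrrbb) = { -1,-15/16,-29/32,-57/64,-455/512,-909/1024 | -227/256,-113/128,-7/8,-3/4,-1/2,0 } — -1817/2048
value(rbrrrbbbrrbbr) = { -1,-15/16,-29/32,-57/64,-455/512,-909/1024 | -1817/2048,-227/256,-113/128,-7/8,-3/4,-1/2,0 } — -3635/4096
value(rbrrrbbbrrbbrb) = { -1,-15/16,-29/32,-57/64,-455/512,-909/1024,-3635/4096 | -1817/2048,-227/256,-113/128,-7/8,-3/4,-1/2,0 } — -7269/8192
value(rbrrrbbbrrbbrbr) = { -1,-15/16,-29/32,-57/64,-455/512,-909/1024,-3635/4096 | -7269/8192,-1817/2048,-227/256,-113/128,-7/8,-3/4,-1/2,0 } — -14539/16384

-14539/16384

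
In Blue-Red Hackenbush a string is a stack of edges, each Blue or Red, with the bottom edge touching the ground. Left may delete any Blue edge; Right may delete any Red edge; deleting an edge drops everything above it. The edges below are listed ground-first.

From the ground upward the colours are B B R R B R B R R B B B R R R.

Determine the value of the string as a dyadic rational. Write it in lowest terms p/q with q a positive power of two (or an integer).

10865/8192

Recurse on prefixes of the 15-edge string B B R R B R B R R B B B R R R:
B: Left { 0 }, Right {  } so simplest 1
BB: Left { 0, 1 }, Right {  } so simplest 2
BBR: Left { 0, 1 }, Right { 2 } so simplest 3/2
BBRR: Left { 0, 1 }, Right { 3/2, 2 } so simplest 5/4
BBRRB: Left { 0, 1, 5/4 }, Right { 3/2, 2 } so simplest 11/8
BBRRBR: Left { 0, 1, 5/4 }, Right { 11/8, 3/2, 2 } so simplest 21/16
BBRRBRB: Left { 0, 1, 5/4, 21/16 }, Right { 11/8, 3/2, 2 } so simplest 43/32
BBRRBRBR: Left { 0, 1, 5/4, 21/16 }, Right { 43/32, 11/8, 3/2, 2 } so simplest 85/64
BBRRBRBRR: Left { 0, 1, 5/4, 21/16 }, Right { 85/64, 43/32, 11/8, 3/2, 2 } so simplest 169/128
BBRRBRBRRB: Left { 0, 1, 5/4, 21/16, 169/128 }, Right { 85/64, 43/32, 11/8, 3/2, 2 } so simplest 339/256
BBRRBRBRRBB: Left { 0, 1, 5/4, 21/16, 169/128, 339/256 }, Right { 85/64, 43/32, 11/8, 3/2, 2 } so simplest 679/512
BBRRBRBRRBBB: Left { 0, 1, 5/4, 21/16, 169/128, 339/256, 679/512 }, Right { 85/64, 43/32, 11/8, 3/2, 2 } so simplest 1359/1024
BBRRBRBRRBBBR: Left { 0, 1, 5/4, 21/16, 169/128, 339/256, 679/512 }, Right { 1359/1024, 85/64, 43/32, 11/8, 3/2, 2 } so simplest 2717/2048
BBRRBRBRRBBBRR: Left { 0, 1, 5/4, 21/16, 169/128, 339/256, 679/512 }, Right { 2717/2048, 1359/1024, 85/64, 43/32, 11/8, 3/2, 2 } so simplest 5433/4096
BBRRBRBRRBBBRRR: Left { 0, 1, 5/4, 21/16, 169/128, 339/256, 679/512 }, Right { 5433/4096, 2717/2048, 1359/1024, 85/64, 43/32, 11/8, 3/2, 2 } so simplest 10865/8192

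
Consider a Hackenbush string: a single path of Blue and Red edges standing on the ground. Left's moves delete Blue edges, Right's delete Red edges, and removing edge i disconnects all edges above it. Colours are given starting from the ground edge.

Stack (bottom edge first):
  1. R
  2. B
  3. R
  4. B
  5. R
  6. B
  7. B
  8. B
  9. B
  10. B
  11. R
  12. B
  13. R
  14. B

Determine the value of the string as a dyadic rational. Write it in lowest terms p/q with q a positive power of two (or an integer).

edge 1 of 14 (R): { none | 0 } gives -1
edge 2 of 14 (B): { -1 | 0 } gives -1/2
edge 3 of 14 (R): { -1 | -1/2, 0 } gives -3/4
edge 4 of 14 (B): { -1, -3/4 | -1/2, 0 } gives -5/8
edge 5 of 14 (R): { -1, -3/4 | -5/8, -1/2, 0 } gives -11/16
edge 6 of 14 (B): { -1, -3/4, -11/16 | -5/8, -1/2, 0 } gives -21/32
edge 7 of 14 (B): { -1, -3/4, -11/16, -21/32 | -5/8, -1/2, 0 } gives -41/64
edge 8 of 14 (B): { -1, -3/4, -11/16, -21/32, -41/64 | -5/8, -1/2, 0 } gives -81/128
edge 9 of 14 (B): { -1, -3/4, -11/16, -21/32, -41/64, -81/128 | -5/8, -1/2, 0 } gives -161/256
edge 10 of 14 (B): { -1, -3/4, -11/16, -21/32, -41/64, -81/128, -161/256 | -5/8, -1/2, 0 } gives -321/512
edge 11 of 14 (R): { -1, -3/4, -11/16, -21/32, -41/64, -81/128, -161/256 | -321/512, -5/8, -1/2, 0 } gives -643/1024
edge 12 of 14 (B): { -1, -3/4, -11/16, -21/32, -41/64, -81/128, -161/256, -643/1024 | -321/512, -5/8, -1/2, 0 } gives -1285/2048
edge 13 of 14 (R): { -1, -3/4, -11/16, -21/32, -41/64, -81/128, -161/256, -643/1024 | -1285/2048, -321/512, -5/8, -1/2, 0 } gives -2571/4096
edge 14 of 14 (B): { -1, -3/4, -11/16, -21/32, -41/64, -81/128, -161/256, -643/1024, -2571/4096 | -1285/2048, -321/512, -5/8, -1/2, 0 } gives -5141/8192

-5141/8192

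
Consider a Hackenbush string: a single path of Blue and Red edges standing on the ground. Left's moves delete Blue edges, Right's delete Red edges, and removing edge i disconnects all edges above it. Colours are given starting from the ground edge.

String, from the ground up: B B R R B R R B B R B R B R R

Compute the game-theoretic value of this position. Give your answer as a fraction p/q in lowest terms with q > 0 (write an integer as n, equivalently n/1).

step 1: add B to get B; options L={ 0 } R={ ∅ } gives 1
step 2: add B to get BB; options L={ 0 1 } R={ ∅ } gives 2
step 3: add R to get BBR; options L={ 0 1 } R={ 2 } gives 3/2
step 4: add R to get BBRR; options L={ 0 1 } R={ 3/2 2 } gives 5/4
step 5: add B to get BBRRB; options L={ 0 1 5/4 } R={ 3/2 2 } gives 11/8
step 6: add R to get BBRRBR; options L={ 0 1 5/4 } R={ 11/8 3/2 2 } gives 21/16
step 7: add R to get BBRRBRR; options L={ 0 1 5/4 } R={ 21/16 11/8 3/2 2 } gives 41/32
step 8: add B to get BBRRBRRB; options L={ 0 1 5/4 41/32 } R={ 21/16 11/8 3/2 2 } gives 83/64
step 9: add B to get BBRRBRRBB; options L={ 0 1 5/4 41/32 83/64 } R={ 21/16 11/8 3/2 2 } gives 167/128
step 10: add R to get BBRRBRRBBR; options L={ 0 1 5/4 41/32 83/64 } R={ 167/128 21/16 11/8 3/2 2 } gives 333/256
step 11: add B to get BBRRBRRBBRB; options L={ 0 1 5/4 41/32 83/64 333/256 } R={ 167/128 21/16 11/8 3/2 2 } gives 667/512
step 12: add R to get BBRRBRRBBRBR; options L={ 0 1 5/4 41/32 83/64 333/256 } R={ 667/512 167/128 21/16 11/8 3/2 2 } gives 1333/1024
step 13: add B to get BBRRBRRBBRBRB; options L={ 0 1 5/4 41/32 83/64 333/256 1333/1024 } R={ 667/512 167/128 21/16 11/8 3/2 2 } gives 2667/2048
step 14: add R to get BBRRBRRBBRBRBR; options L={ 0 1 5/4 41/32 83/64 333/256 1333/1024 } R={ 2667/2048 667/512 167/128 21/16 11/8 3/2 2 } gives 5333/4096
step 15: add R to get BBRRBRRBBRBRBRR; options L={ 0 1 5/4 41/32 83/64 333/256 1333/1024 } R={ 5333/4096 2667/2048 667/512 167/128 21/16 11/8 3/2 2 } gives 10665/8192

10665/8192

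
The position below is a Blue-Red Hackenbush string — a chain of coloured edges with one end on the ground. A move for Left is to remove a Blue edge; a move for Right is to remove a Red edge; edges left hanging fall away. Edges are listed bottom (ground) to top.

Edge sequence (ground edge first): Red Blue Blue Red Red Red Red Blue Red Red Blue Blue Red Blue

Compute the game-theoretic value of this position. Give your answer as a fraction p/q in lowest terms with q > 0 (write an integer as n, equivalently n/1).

-3941/8192

v(R) = { none | 0 } -> -1
v(RB) = { -1 | 0 } -> -1/2
v(RBB) = { -1,-1/2 | 0 } -> -1/4
v(RBBR) = { -1,-1/2 | -1/4,0 } -> -3/8
v(RBBRR) = { -1,-1/2 | -3/8,-1/4,0 } -> -7/16
v(RBBRRR) = { -1,-1/2 | -7/16,-3/8,-1/4,0 } -> -15/32
v(RBBRRRR) = { -1,-1/2 | -15/32,-7/16,-3/8,-1/4,0 } -> -31/64
v(RBBRRRRB) = { -1,-1/2,-31/64 | -15/32,-7/16,-3/8,-1/4,0 } -> -61/128
v(RBBRRRRBR) = { -1,-1/2,-31/64 | -61/128,-15/32,-7/16,-3/8,-1/4,0 } -> -123/256
v(RBBRRRRBRR) = { -1,-1/2,-31/64 | -123/256,-61/128,-15/32,-7/16,-3/8,-1/4,0 } -> -247/512
v(RBBRRRRBRRB) = { -1,-1/2,-31/64,-247/512 | -123/256,-61/128,-15/32,-7/16,-3/8,-1/4,0 } -> -493/1024
v(RBBRRRRBRRBB) = { -1,-1/2,-31/64,-247/512,-493/1024 | -123/256,-61/128,-15/32,-7/16,-3/8,-1/4,0 } -> -985/2048
v(RBBRRRRBRRBBR) = { -1,-1/2,-31/64,-247/512,-493/1024 | -985/2048,-123/256,-61/128,-15/32,-7/16,-3/8,-1/4,0 } -> -1971/4096
v(RBBRRRRBRRBBRB) = { -1,-1/2,-31/64,-247/512,-493/1024,-1971/4096 | -985/2048,-123/256,-61/128,-15/32,-7/16,-3/8,-1/4,0 } -> -3941/8192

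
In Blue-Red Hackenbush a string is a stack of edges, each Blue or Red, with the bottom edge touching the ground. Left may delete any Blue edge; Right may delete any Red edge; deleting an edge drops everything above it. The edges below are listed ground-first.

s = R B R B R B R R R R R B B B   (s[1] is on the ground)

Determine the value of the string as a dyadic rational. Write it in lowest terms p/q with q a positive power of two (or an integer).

Recurse on prefixes of the 14-edge string R B R B R B R R R R R B B B:
1 of 14 · R · max L −∞ · min R 0 = -1
2 of 14 · RB · max L -1 · min R 0 = -1/2
3 of 14 · RBR · max L -1 · min R -1/2 = -3/4
4 of 14 · RBRB · max L -3/4 · min R -1/2 = -5/8
5 of 14 · RBRBR · max L -3/4 · min R -5/8 = -11/16
6 of 14 · RBRBRB · max L -11/16 · min R -5/8 = -21/32
7 of 14 · RBRBRBR · max L -11/16 · min R -21/32 = -43/64
8 of 14 · RBRBRBRR · max L -11/16 · min R -43/64 = -87/128
9 of 14 · RBRBRBRRR · max L -11/16 · min R -87/128 = -175/256
10 of 14 · RBRBRBRRRR · max L -11/16 · min R -175/256 = -351/512
11 of 14 · RBRBRBRRRRR · max L -11/16 · min R -351/512 = -703/1024
12 of 14 · RBRBRBRRRRRB · max L -703/1024 · min R -351/512 = -1405/2048
13 of 14 · RBRBRBRRRRRBB · max L -1405/2048 · min R -351/512 = -2809/4096
14 of 14 · RBRBRBRRRRRBBB · max L -2809/4096 · min R -351/512 = -5617/8192

-5617/8192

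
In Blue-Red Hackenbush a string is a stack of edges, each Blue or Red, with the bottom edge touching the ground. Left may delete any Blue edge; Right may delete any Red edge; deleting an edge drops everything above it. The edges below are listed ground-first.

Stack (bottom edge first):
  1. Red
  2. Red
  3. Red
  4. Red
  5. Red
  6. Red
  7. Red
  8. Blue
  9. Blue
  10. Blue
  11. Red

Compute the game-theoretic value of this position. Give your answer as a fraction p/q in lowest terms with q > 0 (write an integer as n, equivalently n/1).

Build g(s[:k]) for k = 1..11, string s = Red Red Red Red Red Red Red Blue Blue Blue Red.
R: Left { — }, Right { 0 } ⇒ simplest -1
RR: Left { — }, Right { -1; 0 } ⇒ simplest -2
RRR: Left { — }, Right { -2; -1; 0 } ⇒ simplest -3
RRRR: Left { — }, Right { -3; -2; -1; 0 } ⇒ simplest -4
RRRRR: Left { — }, Right { -4; -3; -2; -1; 0 } ⇒ simplest -5
RRRRRR: Left { — }, Right { -5; -4; -3; -2; -1; 0 } ⇒ simplest -6
RRRRRRR: Left { — }, Right { -6; -5; -4; -3; -2; -1; 0 } ⇒ simplest -7
RRRRRRRB: Left { -7 }, Right { -6; -5; -4; -3; -2; -1; 0 } ⇒ simplest -13/2
RRRRRRRBB: Left { -7; -13/2 }, Right { -6; -5; -4; -3; -2; -1; 0 } ⇒ simplest -25/4
RRRRRRRBBB: Left { -7; -13/2; -25/4 }, Right { -6; -5; -4; -3; -2; -1; 0 } ⇒ simplest -49/8
RRRRRRRBBBR: Left { -7; -13/2; -25/4 }, Right { -49/8; -6; -5; -4; -3; -2; -1; 0 } ⇒ simplest -99/16

-99/16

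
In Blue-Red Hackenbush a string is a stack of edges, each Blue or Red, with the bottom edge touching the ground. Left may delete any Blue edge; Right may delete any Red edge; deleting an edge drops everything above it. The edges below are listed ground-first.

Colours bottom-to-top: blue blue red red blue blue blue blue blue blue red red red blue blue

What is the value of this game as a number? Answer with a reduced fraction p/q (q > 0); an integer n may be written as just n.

Prefix values for blue blue red red blue blue blue blue blue blue red red red blue blue via {L|R} + simplicity:
val(b) = { 0 | · } so 1
val(bb) = { 0,1 | · } so 2
val(bbr) = { 0,1 | 2 } so 3/2
val(bbrr) = { 0,1 | 3/2,2 } so 5/4
val(bbrrb) = { 0,1,5/4 | 3/2,2 } so 11/8
val(bbrrbb) = { 0,1,5/4,11/8 | 3/2,2 } so 23/16
val(bbrrbbb) = { 0,1,5/4,11/8,23/16 | 3/2,2 } so 47/32
val(bbrrbbbb) = { 0,1,5/4,11/8,23/16,47/32 | 3/2,2 } so 95/64
val(bbrrbbbbb) = { 0,1,5/4,11/8,23/16,47/32,95/64 | 3/2,2 } so 191/128
val(bbrrbbbbbb) = { 0,1,5/4,11/8,23/16,47/32,95/64,191/128 | 3/2,2 } so 383/256
val(bbrrbbbbbbr) = { 0,1,5/4,11/8,23/16,47/32,95/64,191/128 | 383/256,3/2,2 } so 765/512
val(bbrrbbbbbbrr) = { 0,1,5/4,11/8,23/16,47/32,95/64,191/128 | 765/512,383/256,3/2,2 } so 1529/1024
val(bbrrbbbbbbrrr) = { 0,1,5/4,11/8,23/16,47/32,95/64,191/128 | 1529/1024,765/512,383/256,3/2,2 } so 3057/2048
val(bbrrbbbbbbrrrb) = { 0,1,5/4,11/8,23/16,47/32,95/64,191/128,3057/2048 | 1529/1024,765/512,383/256,3/2,2 } so 6115/4096
val(bbrrbbbbbbrrrbb) = { 0,1,5/4,11/8,23/16,47/32,95/64,191/128,3057/2048,6115/4096 | 1529/1024,765/512,383/256,3/2,2 } so 12231/8192

12231/8192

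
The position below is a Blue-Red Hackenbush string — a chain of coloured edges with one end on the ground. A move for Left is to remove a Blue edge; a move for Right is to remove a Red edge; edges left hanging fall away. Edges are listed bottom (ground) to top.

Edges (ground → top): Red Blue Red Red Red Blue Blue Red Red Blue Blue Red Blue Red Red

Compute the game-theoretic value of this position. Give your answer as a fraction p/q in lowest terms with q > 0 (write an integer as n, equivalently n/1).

-14743/16384

Build val(s[:k]) for k = 1..15, string s = Red Blue Red Red Red Blue Blue Red Red Blue Blue Red Blue Red Red.
1 of 15 · R · max L −∞ · min R 0 gives -1
2 of 15 · RB · max L -1 · min R 0 gives -1/2
3 of 15 · RBR · max L -1 · min R -1/2 gives -3/4
4 of 15 · RBRR · max L -1 · min R -3/4 gives -7/8
5 of 15 · RBRRR · max L -1 · min R -7/8 gives -15/16
6 of 15 · RBRRRB · max L -15/16 · min R -7/8 gives -29/32
7 of 15 · RBRRRBB · max L -29/32 · min R -7/8 gives -57/64
8 of 15 · RBRRRBBR · max L -29/32 · min R -57/64 gives -115/128
9 of 15 · RBRRRBBRR · max L -29/32 · min R -115/128 gives -231/256
10 of 15 · RBRRRBBRRB · max L -231/256 · min R -115/128 gives -461/512
11 of 15 · RBRRRBBRRBB · max L -461/512 · min R -115/128 gives -921/1024
12 of 15 · RBRRRBBRRBBR · max L -461/512 · min R -921/1024 gives -1843/2048
13 of 15 · RBRRRBBRRBBRB · max L -1843/2048 · min R -921/1024 gives -3685/4096
14 of 15 · RBRRRBBRRBBRBR · max L -1843/2048 · min R -3685/4096 gives -7371/8192
15 of 15 · RBRRRBBRRBBRBRR · max L -1843/2048 · min R -7371/8192 gives -14743/16384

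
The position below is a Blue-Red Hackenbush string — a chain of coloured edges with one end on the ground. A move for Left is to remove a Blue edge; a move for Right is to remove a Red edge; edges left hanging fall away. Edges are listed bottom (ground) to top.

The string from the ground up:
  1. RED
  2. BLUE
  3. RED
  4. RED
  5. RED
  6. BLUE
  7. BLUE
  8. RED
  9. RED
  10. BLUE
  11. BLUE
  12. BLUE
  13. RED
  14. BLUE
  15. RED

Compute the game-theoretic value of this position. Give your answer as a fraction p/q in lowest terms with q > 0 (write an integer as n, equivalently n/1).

v(R) = { — | 0 } → -1
v(RB) = { -1 | 0 } → -1/2
v(RBR) = { -1 | -1/2, 0 } → -3/4
v(RBRR) = { -1 | -3/4, -1/2, 0 } → -7/8
v(RBRRR) = { -1 | -7/8, -3/4, -1/2, 0 } → -15/16
v(RBRRRB) = { -1, -15/16 | -7/8, -3/4, -1/2, 0 } → -29/32
v(RBRRRBB) = { -1, -15/16, -29/32 | -7/8, -3/4, -1/2, 0 } → -57/64
v(RBRRRBBR) = { -1, -15/16, -29/32 | -57/64, -7/8, -3/4, -1/2, 0 } → -115/128
v(RBRRRBBRR) = { -1, -15/16, -29/32 | -115/128, -57/64, -7/8, -3/4, -1/2, 0 } → -231/256
v(RBRRRBBRRB) = { -1, -15/16, -29/32, -231/256 | -115/128, -57/64, -7/8, -3/4, -1/2, 0 } → -461/512
v(RBRRRBBRRBB) = { -1, -15/16, -29/32, -231/256, -461/512 | -115/128, -57/64, -7/8, -3/4, -1/2, 0 } → -921/1024
v(RBRRRBBRRBBB) = { -1, -15/16, -29/32, -231/256, -461/512, -921/1024 | -115/128, -57/64, -7/8, -3/4, -1/2, 0 } → -1841/2048
v(RBRRRBBRRBBBR) = { -1, -15/16, -29/32, -231/256, -461/512, -921/1024 | -1841/2048, -115/128, -57/64, -7/8, -3/4, -1/2, 0 } → -3683/4096
v(RBRRRBBRRBBBRB) = { -1, -15/16, -29/32, -231/256, -461/512, -921/1024, -3683/4096 | -1841/2048, -115/128, -57/64, -7/8, -3/4, -1/2, 0 } → -7365/8192
v(RBRRRBBRRBBBRBR) = { -1, -15/16, -29/32, -231/256, -461/512, -921/1024, -3683/4096 | -7365/8192, -1841/2048, -115/128, -57/64, -7/8, -3/4, -1/2, 0 } → -14731/16384

-14731/16384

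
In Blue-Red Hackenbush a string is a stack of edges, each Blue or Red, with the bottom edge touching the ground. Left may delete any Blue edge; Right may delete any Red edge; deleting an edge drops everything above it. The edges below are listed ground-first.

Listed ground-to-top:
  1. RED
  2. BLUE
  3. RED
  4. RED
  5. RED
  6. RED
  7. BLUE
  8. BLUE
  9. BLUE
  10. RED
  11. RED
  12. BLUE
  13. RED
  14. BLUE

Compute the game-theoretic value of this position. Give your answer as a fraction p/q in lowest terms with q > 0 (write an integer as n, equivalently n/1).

-7733/8192

Prefix values for RED BLUE RED RED RED RED BLUE BLUE BLUE RED RED BLUE RED BLUE via {L|R} + simplicity:
g(R) = { ∅ | 0 } ⇒ -1
g(RB) = { -1 | 0 } ⇒ -1/2
g(RBR) = { -1 | -1/2; 0 } ⇒ -3/4
g(RBRR) = { -1 | -3/4; -1/2; 0 } ⇒ -7/8
g(RBRRR) = { -1 | -7/8; -3/4; -1/2; 0 } ⇒ -15/16
g(RBRRRR) = { -1 | -15/16; -7/8; -3/4; -1/2; 0 } ⇒ -31/32
g(RBRRRRB) = { -1; -31/32 | -15/16; -7/8; -3/4; -1/2; 0 } ⇒ -61/64
g(RBRRRRBB) = { -1; -31/32; -61/64 | -15/16; -7/8; -3/4; -1/2; 0 } ⇒ -121/128
g(RBRRRRBBB) = { -1; -31/32; -61/64; -121/128 | -15/16; -7/8; -3/4; -1/2; 0 } ⇒ -241/256
g(RBRRRRBBBR) = { -1; -31/32; -61/64; -121/128 | -241/256; -15/16; -7/8; -3/4; -1/2; 0 } ⇒ -483/512
g(RBRRRRBBBRR) = { -1; -31/32; -61/64; -121/128 | -483/512; -241/256; -15/16; -7/8; -3/4; -1/2; 0 } ⇒ -967/1024
g(RBRRRRBBBRRB) = { -1; -31/32; -61/64; -121/128; -967/1024 | -483/512; -241/256; -15/16; -7/8; -3/4; -1/2; 0 } ⇒ -1933/2048
g(RBRRRRBBBRRBR) = { -1; -31/32; -61/64; -121/128; -967/1024 | -1933/2048; -483/512; -241/256; -15/16; -7/8; -3/4; -1/2; 0 } ⇒ -3867/4096
g(RBRRRRBBBRRBRB) = { -1; -31/32; -61/64; -121/128; -967/1024; -3867/4096 | -1933/2048; -483/512; -241/256; -15/16; -7/8; -3/4; -1/2; 0 } ⇒ -7733/8192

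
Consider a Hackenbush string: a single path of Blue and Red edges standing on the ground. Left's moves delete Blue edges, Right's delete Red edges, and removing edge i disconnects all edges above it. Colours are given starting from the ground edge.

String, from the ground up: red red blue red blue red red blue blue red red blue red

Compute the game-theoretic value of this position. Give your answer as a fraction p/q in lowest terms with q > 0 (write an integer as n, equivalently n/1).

1 of 13 · r · max L −∞ · min R 0 gives -1
2 of 13 · rr · max L −∞ · min R -1 gives -2
3 of 13 · rrb · max L -2 · min R -1 gives -3/2
4 of 13 · rrbr · max L -2 · min R -3/2 gives -7/4
5 of 13 · rrbrb · max L -7/4 · min R -3/2 gives -13/8
6 of 13 · rrbrbr · max L -7/4 · min R -13/8 gives -27/16
7 of 13 · rrbrbrr · max L -7/4 · min R -27/16 gives -55/32
8 of 13 · rrbrbrrb · max L -55/32 · min R -27/16 gives -109/64
9 of 13 · rrbrbrrbb · max L -109/64 · min R -27/16 gives -217/128
10 of 13 · rrbrbrrbbr · max L -109/64 · min R -217/128 gives -435/256
11 of 13 · rrbrbrrbbrr · max L -109/64 · min R -435/256 gives -871/512
12 of 13 · rrbrbrrbbrrb · max L -871/512 · min R -435/256 gives -1741/1024
13 of 13 · rrbrbrrbbrrbr · max L -871/512 · min R -1741/1024 gives -3483/2048

-3483/2048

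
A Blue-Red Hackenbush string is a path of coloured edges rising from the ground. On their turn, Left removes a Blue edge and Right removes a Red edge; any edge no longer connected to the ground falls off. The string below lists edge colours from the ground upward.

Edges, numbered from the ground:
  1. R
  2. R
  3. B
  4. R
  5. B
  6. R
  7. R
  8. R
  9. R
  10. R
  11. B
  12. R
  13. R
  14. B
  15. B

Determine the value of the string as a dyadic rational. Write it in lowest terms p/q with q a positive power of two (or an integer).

step 1: add R to get R; options L={ ∅ } R={ 0 } → -1
step 2: add R to get RR; options L={ ∅ } R={ -1, 0 } → -2
step 3: add B to get RRB; options L={ -2 } R={ -1, 0 } → -3/2
step 4: add R to get RRBR; options L={ -2 } R={ -3/2, -1, 0 } → -7/4
step 5: add B to get RRBRB; options L={ -2, -7/4 } R={ -3/2, -1, 0 } → -13/8
step 6: add R to get RRBRBR; options L={ -2, -7/4 } R={ -13/8, -3/2, -1, 0 } → -27/16
step 7: add R to get RRBRBRR; options L={ -2, -7/4 } R={ -27/16, -13/8, -3/2, -1, 0 } → -55/32
step 8: add R to get RRBRBRRR; options L={ -2, -7/4 } R={ -55/32, -27/16, -13/8, -3/2, -1, 0 } → -111/64
step 9: add R to get RRBRBRRRR; options L={ -2, -7/4 } R={ -111/64, -55/32, -27/16, -13/8, -3/2, -1, 0 } → -223/128
step 10: add R to get RRBRBRRRRR; options L={ -2, -7/4 } R={ -223/128, -111/64, -55/32, -27/16, -13/8, -3/2, -1, 0 } → -447/256
step 11: add B to get RRBRBRRRRRB; options L={ -2, -7/4, -447/256 } R={ -223/128, -111/64, -55/32, -27/16, -13/8, -3/2, -1, 0 } → -893/512
step 12: add R to get RRBRBRRRRRBR; options L={ -2, -7/4, -447/256 } R={ -893/512, -223/128, -111/64, -55/32, -27/16, -13/8, -3/2, -1, 0 } → -1787/1024
step 13: add R to get RRBRBRRRRRBRR; options L={ -2, -7/4, -447/256 } R={ -1787/1024, -893/512, -223/128, -111/64, -55/32, -27/16, -13/8, -3/2, -1, 0 } → -3575/2048
step 14: add B to get RRBRBRRRRRBRRB; options L={ -2, -7/4, -447/256, -3575/2048 } R={ -1787/1024, -893/512, -223/128, -111/64, -55/32, -27/16, -13/8, -3/2, -1, 0 } → -7149/4096
step 15: add B to get RRBRBRRRRRBRRBB; options L={ -2, -7/4, -447/256, -3575/2048, -7149/4096 } R={ -1787/1024, -893/512, -223/128, -111/64, -55/32, -27/16, -13/8, -3/2, -1, 0 } → -14297/8192

-14297/8192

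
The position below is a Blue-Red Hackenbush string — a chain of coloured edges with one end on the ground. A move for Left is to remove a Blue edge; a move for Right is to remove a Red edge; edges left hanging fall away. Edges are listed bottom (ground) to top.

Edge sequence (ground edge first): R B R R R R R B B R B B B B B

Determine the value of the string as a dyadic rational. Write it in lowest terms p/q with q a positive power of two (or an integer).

g(R) = {  | 0 } = -1
g(RB) = { -1 | 0 } = -1/2
g(RBR) = { -1 | -1/2; 0 } = -3/4
g(RBRR) = { -1 | -3/4; -1/2; 0 } = -7/8
g(RBRRR) = { -1 | -7/8; -3/4; -1/2; 0 } = -15/16
g(RBRRRR) = { -1 | -15/16; -7/8; -3/4; -1/2; 0 } = -31/32
g(RBRRRRR) = { -1 | -31/32; -15/16; -7/8; -3/4; -1/2; 0 } = -63/64
g(RBRRRRRB) = { -1; -63/64 | -31/32; -15/16; -7/8; -3/4; -1/2; 0 } = -125/128
g(RBRRRRRBB) = { -1; -63/64; -125/128 | -31/32; -15/16; -7/8; -3/4; -1/2; 0 } = -249/256
g(RBRRRRRBBR) = { -1; -63/64; -125/128 | -249/256; -31/32; -15/16; -7/8; -3/4; -1/2; 0 } = -499/512
g(RBRRRRRBBRB) = { -1; -63/64; -125/128; -499/512 | -249/256; -31/32; -15/16; -7/8; -3/4; -1/2; 0 } = -997/1024
g(RBRRRRRBBRBB) = { -1; -63/64; -125/128; -499/512; -997/1024 | -249/256; -31/32; -15/16; -7/8; -3/4; -1/2; 0 } = -1993/2048
g(RBRRRRRBBRBBB) = { -1; -63/64; -125/128; -499/512; -997/1024; -1993/2048 | -249/256; -31/32; -15/16; -7/8; -3/4; -1/2; 0 } = -3985/4096
g(RBRRRRRBBRBBBB) = { -1; -63/64; -125/128; -499/512; -997/1024; -1993/2048; -3985/4096 | -249/256; -31/32; -15/16; -7/8; -3/4; -1/2; 0 } = -7969/8192
g(RBRRRRRBBRBBBBB) = { -1; -63/64; -125/128; -499/512; -997/1024; -1993/2048; -3985/4096; -7969/8192 | -249/256; -31/32; -15/16; -7/8; -3/4; -1/2; 0 } = -15937/16384

-15937/16384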